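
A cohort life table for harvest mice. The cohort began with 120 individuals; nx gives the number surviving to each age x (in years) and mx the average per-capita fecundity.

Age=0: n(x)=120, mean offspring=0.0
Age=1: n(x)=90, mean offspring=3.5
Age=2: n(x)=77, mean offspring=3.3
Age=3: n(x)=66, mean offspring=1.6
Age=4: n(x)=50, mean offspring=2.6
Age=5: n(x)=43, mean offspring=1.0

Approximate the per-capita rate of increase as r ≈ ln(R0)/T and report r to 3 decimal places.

lx = nx/n0 = nx/120: 1, 0.75, 0.64167…, 0.55, 0.41667…, 0.35833…
R0 = Σ lx·mx = 0 + 2.625 + 2.1175… + 0.88 + 1.08333… + 0.35833… = 7.064167…
Σ x·lx·mx = 15.625…; T = 15.625…/7.064167… = 2.21187…
r ≈ ln(R0)/T = ln(7.064167…)/2.21187… = 0.88388… → 0.884

0.884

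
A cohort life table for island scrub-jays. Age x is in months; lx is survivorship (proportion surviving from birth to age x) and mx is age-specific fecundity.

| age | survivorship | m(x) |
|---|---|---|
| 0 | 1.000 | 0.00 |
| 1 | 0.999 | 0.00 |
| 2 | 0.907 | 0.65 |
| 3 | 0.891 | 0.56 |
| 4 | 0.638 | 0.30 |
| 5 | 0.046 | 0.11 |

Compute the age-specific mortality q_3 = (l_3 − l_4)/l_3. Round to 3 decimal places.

q_3 = (l_3 − l_4) / l_3 = (0.891 − 0.638) / 0.891
     = 0.253 / 0.891 = 0.283951… → 0.284

0.284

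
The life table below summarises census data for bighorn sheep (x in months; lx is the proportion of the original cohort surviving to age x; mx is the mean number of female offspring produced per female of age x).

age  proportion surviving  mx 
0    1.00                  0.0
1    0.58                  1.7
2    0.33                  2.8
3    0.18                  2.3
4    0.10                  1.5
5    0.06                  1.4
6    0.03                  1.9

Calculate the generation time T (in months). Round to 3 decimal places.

2.080

lx·mx: 0, 0.986, 0.924, 0.414, 0.15, 0.084, 0.057 → R0 = 2.615
x·lx·mx: 0, 0.986, 1.848, 1.242, 0.6, 0.42, 0.342 → Σ = 5.438
T = 5.438 / 2.615 = 2.079541… → 2.080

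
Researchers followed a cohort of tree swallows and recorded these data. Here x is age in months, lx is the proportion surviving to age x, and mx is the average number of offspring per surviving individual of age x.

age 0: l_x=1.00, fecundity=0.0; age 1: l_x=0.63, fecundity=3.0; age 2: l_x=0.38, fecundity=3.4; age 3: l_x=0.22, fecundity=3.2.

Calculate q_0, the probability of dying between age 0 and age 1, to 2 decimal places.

0.37

q_0 = (l_0 − l_1) / l_0 = (1 − 0.63) / 1
     = 0.37 / 1 = 0.37 → 0.37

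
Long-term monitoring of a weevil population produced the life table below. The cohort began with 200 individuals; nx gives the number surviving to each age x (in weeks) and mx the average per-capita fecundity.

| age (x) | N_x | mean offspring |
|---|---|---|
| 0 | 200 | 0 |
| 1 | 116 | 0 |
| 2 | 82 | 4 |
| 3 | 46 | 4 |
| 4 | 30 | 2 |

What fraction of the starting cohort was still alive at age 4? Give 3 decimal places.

0.150

l_4 = n_4/n_0 = 30/200 = 0.15 → 0.150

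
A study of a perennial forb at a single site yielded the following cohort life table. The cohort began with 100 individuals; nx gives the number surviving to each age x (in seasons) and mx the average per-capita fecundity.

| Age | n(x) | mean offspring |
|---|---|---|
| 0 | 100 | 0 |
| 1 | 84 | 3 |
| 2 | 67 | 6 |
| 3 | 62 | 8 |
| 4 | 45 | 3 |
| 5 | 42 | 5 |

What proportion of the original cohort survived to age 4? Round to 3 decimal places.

0.450

l_4 = n_4/n_0 = 45/100 = 0.45 → 0.450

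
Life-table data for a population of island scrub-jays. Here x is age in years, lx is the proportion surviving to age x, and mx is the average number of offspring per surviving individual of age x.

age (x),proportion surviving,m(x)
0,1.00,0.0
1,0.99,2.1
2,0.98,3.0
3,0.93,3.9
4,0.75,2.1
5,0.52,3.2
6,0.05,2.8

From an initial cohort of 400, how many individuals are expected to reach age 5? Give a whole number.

208

Expected survivors = N0 · l_5 = 400 × 0.52 = 208 → 208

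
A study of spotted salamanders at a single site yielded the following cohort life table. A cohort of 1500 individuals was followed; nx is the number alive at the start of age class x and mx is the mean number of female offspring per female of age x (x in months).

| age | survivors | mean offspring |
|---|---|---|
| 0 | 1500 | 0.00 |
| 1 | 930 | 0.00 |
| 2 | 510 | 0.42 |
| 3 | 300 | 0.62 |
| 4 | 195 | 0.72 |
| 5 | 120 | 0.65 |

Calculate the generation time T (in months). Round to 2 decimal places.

lx = nx/n0 = nx/1500: 1, 0.62, 0.34, 0.2, 0.13, 0.08
lx·mx: 0, 0, 0.1428, 0.124, 0.0936, 0.052 → R0 = 0.4124
x·lx·mx: 0, 0, 0.2856, 0.372, 0.3744, 0.26 → Σ = 1.292
T = 1.292 / 0.4124 = 3.132881… → 3.13

3.13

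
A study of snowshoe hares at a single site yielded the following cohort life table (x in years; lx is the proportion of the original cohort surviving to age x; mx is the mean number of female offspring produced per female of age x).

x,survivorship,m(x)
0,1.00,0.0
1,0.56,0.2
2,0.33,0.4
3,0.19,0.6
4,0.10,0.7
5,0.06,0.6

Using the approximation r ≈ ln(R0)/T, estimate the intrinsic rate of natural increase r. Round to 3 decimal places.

R0 = Σ lx·mx = 0 + 0.112 + 0.132 + 0.114 + 0.07 + 0.036 = 0.464
Σ x·lx·mx = 1.178; T = 1.178/0.464 = 2.53879…
r ≈ ln(R0)/T = ln(0.464)/2.53879… = -0.30246… → -0.302

-0.302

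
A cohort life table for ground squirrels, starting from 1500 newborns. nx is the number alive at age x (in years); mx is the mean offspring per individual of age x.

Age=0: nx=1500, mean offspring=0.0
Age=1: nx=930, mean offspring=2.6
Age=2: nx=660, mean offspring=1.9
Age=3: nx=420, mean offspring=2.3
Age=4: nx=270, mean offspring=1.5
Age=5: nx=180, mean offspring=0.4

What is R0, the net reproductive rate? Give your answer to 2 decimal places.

lx = nx/n0 = nx/1500: 1, 0.62, 0.44, 0.28, 0.18, 0.12
lx·mx by age: 0, 1.612, 0.836, 0.644, 0.27, 0.048
R0 = Σ lx·mx = 3.41 → 3.41

3.41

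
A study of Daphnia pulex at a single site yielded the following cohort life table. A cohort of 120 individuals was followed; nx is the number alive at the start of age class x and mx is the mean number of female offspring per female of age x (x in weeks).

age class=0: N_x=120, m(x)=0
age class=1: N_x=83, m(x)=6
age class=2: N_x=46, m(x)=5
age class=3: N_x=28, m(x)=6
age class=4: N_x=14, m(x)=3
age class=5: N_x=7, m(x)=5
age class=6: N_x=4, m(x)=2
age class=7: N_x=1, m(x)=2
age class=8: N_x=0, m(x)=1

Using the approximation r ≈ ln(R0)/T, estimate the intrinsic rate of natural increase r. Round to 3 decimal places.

1.107

lx = nx/n0 = nx/120: 1, 0.69167…, 0.38333…, 0.23333…, 0.11667…, 0.05833…, 0.03333…, 0.00833…, 0
R0 = Σ lx·mx = 0 + 4.15… + 1.91667… + 1.4… + 0.35… + 0.29167… + 0.06667… + 0.01667… + 0 = 8.191667…
Σ x·lx·mx = 15.558333…; T = 15.558333…/8.191667… = 1.89929…
r ≈ ln(R0)/T = ln(8.191667…)/1.89929… = 1.10732… → 1.107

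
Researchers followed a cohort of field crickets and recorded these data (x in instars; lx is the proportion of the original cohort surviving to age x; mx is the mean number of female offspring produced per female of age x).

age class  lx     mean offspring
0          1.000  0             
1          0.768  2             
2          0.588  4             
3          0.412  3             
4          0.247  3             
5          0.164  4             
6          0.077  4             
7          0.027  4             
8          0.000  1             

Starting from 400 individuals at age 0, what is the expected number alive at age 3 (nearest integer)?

Expected survivors = N0 · l_3 = 400 × 0.412 = 164.8 → 165

165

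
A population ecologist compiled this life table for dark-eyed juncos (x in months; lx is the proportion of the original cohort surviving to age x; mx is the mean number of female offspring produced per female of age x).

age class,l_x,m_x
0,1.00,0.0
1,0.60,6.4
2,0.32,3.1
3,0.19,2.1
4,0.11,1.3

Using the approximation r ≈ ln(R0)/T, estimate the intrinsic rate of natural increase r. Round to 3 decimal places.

1.190

R0 = Σ lx·mx = 0 + 3.84 + 0.992 + 0.399 + 0.143 = 5.374
Σ x·lx·mx = 7.593; T = 7.593/5.374 = 1.41291…
r ≈ ln(R0)/T = ln(5.374)/1.41291… = 1.19014… → 1.190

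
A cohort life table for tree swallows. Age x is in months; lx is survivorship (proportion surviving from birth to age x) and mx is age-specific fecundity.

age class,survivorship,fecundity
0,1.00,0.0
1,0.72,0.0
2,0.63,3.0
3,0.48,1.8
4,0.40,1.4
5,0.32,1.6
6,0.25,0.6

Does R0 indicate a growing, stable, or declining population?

R0 = Σ lx·mx = 0 + 0 + 1.89 + 0.864 + 0.56 + 0.512 + 0.15 = 3.976
R0 > 1, so the population is growing.

growing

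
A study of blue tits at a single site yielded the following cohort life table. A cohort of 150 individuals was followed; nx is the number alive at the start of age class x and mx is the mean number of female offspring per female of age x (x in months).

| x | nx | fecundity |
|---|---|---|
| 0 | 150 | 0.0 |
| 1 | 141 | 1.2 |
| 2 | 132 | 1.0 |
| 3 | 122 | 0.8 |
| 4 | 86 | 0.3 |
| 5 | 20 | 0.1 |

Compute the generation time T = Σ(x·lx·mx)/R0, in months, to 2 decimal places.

lx = nx/n0 = nx/150: 1, 0.94, 0.88, 0.81333…, 0.57333…, 0.13333…
lx·mx: 0, 1.128, 0.88, 0.650667…, 0.172…, 0.013333… → R0 = 2.844…
x·lx·mx: 0, 1.128, 1.76, 1.952…, 0.688…, 0.066667… → Σ = 5.594667…
T = 5.594667… / 2.844… = 1.967182… → 1.97

1.97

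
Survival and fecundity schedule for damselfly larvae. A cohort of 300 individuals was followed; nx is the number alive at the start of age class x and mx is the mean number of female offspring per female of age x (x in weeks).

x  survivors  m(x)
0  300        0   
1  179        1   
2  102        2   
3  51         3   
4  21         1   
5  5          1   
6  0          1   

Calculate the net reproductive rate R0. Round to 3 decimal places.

lx = nx/n0 = nx/300: 1, 0.59667…, 0.34, 0.17, 0.07, 0.01667…, 0
lx·mx by age: 0, 0.596667…, 0.68, 0.51, 0.07, 0.016667…, 0
R0 = Σ lx·mx = 1.873333… → 1.873

1.873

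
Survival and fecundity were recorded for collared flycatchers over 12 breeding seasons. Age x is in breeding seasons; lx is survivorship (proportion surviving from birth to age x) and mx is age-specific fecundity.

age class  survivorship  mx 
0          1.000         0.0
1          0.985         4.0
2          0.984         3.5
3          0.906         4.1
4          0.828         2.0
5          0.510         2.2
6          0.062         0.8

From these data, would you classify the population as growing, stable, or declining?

growing

R0 = Σ lx·mx = 0 + 3.94 + 3.444 + 3.7146 + 1.656 + 1.122 + 0.0496 = 13.9262
R0 > 1, so the population is growing.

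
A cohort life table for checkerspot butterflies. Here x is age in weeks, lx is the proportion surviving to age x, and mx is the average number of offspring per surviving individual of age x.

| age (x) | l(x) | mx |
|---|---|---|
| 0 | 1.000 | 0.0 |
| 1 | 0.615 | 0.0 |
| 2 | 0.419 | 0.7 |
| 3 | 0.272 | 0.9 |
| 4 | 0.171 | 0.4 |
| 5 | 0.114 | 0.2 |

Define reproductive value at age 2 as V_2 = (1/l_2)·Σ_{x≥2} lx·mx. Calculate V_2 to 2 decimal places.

1.50

lx·mx for x ≥ 2: 0.2933, 0.2448, 0.0684, 0.0228 → sum = 0.6293
V_2 = 0.6293 / l_2 = 0.6293 / 0.419 = 1.501909… → 1.50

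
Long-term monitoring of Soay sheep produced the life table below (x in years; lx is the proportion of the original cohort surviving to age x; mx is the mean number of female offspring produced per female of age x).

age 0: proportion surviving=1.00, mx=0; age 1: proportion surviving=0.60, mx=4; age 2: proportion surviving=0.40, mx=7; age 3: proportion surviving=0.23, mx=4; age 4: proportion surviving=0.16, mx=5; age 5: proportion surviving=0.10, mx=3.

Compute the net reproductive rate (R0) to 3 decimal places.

lx·mx by age: 0, 2.4, 2.8, 0.92, 0.8, 0.3
R0 = Σ lx·mx = 7.22 → 7.220

7.220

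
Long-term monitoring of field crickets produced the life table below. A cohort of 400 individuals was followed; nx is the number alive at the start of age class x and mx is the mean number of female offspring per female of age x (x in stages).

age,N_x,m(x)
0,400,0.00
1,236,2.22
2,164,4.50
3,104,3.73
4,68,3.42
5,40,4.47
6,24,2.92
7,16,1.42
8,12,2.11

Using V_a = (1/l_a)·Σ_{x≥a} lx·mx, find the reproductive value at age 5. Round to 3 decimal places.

lx = nx/n0 = nx/400: 1, 0.59, 0.41, 0.26, 0.17, 0.1, 0.06, 0.04, 0.03
lx·mx for x ≥ 5: 0.447, 0.1752, 0.0568, 0.0633 → sum = 0.7423
V_5 = 0.7423 / l_5 = 0.7423 / 0.1 = 7.423 → 7.423

7.423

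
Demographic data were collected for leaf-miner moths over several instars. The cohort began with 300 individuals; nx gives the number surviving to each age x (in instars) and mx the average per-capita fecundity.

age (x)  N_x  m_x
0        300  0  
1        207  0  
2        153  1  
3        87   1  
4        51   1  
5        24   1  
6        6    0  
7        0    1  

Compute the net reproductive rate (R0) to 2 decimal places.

lx = nx/n0 = nx/300: 1, 0.69, 0.51, 0.29, 0.17, 0.08, 0.02, 0
lx·mx by age: 0, 0, 0.51, 0.29, 0.17, 0.08, 0, 0
R0 = Σ lx·mx = 1.05 → 1.05

1.05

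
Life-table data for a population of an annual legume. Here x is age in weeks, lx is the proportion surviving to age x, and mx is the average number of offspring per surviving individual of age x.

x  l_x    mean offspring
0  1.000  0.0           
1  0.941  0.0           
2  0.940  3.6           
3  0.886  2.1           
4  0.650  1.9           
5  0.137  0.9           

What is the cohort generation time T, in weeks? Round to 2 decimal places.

lx·mx: 0, 0, 3.384, 1.8606, 1.235, 0.1233 → R0 = 6.6029
x·lx·mx: 0, 0, 6.768, 5.5818, 4.94, 0.6165 → Σ = 17.9063
T = 17.9063 / 6.6029 = 2.711884… → 2.71

2.71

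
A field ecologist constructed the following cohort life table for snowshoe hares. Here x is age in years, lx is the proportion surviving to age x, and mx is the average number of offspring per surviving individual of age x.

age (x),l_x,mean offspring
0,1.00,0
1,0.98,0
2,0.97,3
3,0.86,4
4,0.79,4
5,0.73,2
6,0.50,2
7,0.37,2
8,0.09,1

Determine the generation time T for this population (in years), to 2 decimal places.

lx·mx: 0, 0, 2.91, 3.44, 3.16, 1.46, 1, 0.74, 0.09 → R0 = 12.8
x·lx·mx: 0, 0, 5.82, 10.32, 12.64, 7.3, 6, 5.18, 0.72 → Σ = 47.98
T = 47.98 / 12.8 = 3.748438… → 3.75

3.75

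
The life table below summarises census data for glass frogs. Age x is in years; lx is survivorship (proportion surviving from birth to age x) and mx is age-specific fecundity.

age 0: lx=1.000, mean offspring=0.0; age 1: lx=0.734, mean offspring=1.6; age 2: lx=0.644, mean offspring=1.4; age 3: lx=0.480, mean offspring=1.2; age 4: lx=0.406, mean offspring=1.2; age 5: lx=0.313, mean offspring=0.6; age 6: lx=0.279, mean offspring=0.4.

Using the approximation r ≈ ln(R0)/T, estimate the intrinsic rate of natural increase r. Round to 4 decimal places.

R0 = Σ lx·mx = 0 + 1.1744 + 0.9016 + 0.576 + 0.4872 + 0.1878 + 0.1116 = 3.4386
Σ x·lx·mx = 8.263; T = 8.263/3.4386 = 2.40301…
r ≈ ln(R0)/T = ln(3.4386)/2.40301… = 0.513965… → 0.5140

0.5140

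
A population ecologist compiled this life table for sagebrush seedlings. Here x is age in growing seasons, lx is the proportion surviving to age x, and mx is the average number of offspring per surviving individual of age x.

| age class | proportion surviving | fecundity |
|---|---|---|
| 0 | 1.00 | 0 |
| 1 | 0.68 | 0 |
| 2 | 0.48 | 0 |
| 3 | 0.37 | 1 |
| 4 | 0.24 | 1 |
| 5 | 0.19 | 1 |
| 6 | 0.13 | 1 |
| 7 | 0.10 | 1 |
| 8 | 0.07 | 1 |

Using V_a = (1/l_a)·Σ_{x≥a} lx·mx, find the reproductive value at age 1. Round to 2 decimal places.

1.62

lx·mx for x ≥ 1: 0, 0, 0.37, 0.24, 0.19, 0.13, 0.1, 0.07 → sum = 1.1
V_1 = 1.1 / l_1 = 1.1 / 0.68 = 1.617647… → 1.62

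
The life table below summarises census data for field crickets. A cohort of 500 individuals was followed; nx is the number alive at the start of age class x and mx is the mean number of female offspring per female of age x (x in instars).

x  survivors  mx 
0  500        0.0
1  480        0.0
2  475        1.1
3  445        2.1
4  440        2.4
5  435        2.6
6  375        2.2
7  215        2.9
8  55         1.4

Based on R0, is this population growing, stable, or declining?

lx = nx/n0 = nx/500: 1, 0.96, 0.95, 0.89, 0.88, 0.87, 0.75, 0.43, 0.11
R0 = Σ lx·mx = 0 + 0 + 1.045 + 1.869 + 2.112 + 2.262 + 1.65 + 1.247 + 0.154 = 10.339
R0 > 1, so the population is growing.

growing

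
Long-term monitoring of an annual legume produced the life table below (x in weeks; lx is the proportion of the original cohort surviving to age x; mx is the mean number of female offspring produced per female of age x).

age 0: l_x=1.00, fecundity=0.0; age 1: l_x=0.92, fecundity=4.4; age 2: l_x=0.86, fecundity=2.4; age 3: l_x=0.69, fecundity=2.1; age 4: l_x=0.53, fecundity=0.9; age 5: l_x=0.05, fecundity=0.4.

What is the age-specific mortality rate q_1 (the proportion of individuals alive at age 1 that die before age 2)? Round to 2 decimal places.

q_1 = (l_1 − l_2) / l_1 = (0.92 − 0.86) / 0.92
     = 0.06 / 0.92 = 0.065217… → 0.07

0.07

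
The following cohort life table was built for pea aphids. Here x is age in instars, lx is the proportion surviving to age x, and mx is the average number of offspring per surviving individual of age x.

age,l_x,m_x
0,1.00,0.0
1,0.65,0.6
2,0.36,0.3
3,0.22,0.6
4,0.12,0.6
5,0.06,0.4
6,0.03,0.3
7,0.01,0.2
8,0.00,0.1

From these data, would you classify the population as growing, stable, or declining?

declining

R0 = Σ lx·mx = 0 + 0.39 + 0.108 + 0.132 + 0.072 + 0.024 + 0.009 + 0.002 + 0 = 0.737
R0 < 1, so the population is declining.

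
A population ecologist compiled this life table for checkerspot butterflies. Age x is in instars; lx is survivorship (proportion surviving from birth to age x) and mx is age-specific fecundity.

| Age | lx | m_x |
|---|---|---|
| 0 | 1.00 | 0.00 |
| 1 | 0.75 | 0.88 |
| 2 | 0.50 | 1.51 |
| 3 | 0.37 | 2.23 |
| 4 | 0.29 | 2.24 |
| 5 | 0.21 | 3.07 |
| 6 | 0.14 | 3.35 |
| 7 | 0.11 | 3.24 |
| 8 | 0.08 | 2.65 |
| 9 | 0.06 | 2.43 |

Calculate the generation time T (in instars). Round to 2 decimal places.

lx·mx: 0, 0.66, 0.755, 0.8251, 0.6496, 0.6447, 0.469, 0.3564, 0.212, 0.1458 → R0 = 4.7176
x·lx·mx: 0, 0.66, 1.51, 2.4753, 2.5984, 3.2235, 2.814, 2.4948, 1.696, 1.3122 → Σ = 18.7842
T = 18.7842 / 4.7176 = 3.981728… → 3.98

3.98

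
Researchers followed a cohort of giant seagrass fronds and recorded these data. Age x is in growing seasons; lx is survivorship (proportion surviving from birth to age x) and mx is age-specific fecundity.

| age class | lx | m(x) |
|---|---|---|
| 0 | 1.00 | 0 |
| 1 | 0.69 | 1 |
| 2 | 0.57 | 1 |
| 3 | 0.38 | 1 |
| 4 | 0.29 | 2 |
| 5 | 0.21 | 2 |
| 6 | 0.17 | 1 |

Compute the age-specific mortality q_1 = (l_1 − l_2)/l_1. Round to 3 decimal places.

0.174

q_1 = (l_1 − l_2) / l_1 = (0.69 − 0.57) / 0.69
     = 0.12 / 0.69 = 0.173913… → 0.174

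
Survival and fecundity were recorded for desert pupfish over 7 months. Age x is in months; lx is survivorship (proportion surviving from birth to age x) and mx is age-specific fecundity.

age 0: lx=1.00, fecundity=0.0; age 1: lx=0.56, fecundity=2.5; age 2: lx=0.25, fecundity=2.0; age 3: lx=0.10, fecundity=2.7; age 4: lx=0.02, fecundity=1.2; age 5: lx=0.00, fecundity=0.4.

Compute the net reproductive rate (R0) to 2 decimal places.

lx·mx by age: 0, 1.4, 0.5, 0.27, 0.024, 0
R0 = Σ lx·mx = 2.194 → 2.19

2.19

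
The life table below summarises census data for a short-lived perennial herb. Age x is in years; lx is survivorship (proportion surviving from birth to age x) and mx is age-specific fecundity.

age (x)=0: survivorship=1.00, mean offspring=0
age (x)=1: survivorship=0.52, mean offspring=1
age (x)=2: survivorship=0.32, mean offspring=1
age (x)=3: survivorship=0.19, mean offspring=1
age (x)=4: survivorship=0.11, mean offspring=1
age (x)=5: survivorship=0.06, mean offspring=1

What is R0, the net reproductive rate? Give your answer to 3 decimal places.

1.200

lx·mx by age: 0, 0.52, 0.32, 0.19, 0.11, 0.06
R0 = Σ lx·mx = 1.2 → 1.200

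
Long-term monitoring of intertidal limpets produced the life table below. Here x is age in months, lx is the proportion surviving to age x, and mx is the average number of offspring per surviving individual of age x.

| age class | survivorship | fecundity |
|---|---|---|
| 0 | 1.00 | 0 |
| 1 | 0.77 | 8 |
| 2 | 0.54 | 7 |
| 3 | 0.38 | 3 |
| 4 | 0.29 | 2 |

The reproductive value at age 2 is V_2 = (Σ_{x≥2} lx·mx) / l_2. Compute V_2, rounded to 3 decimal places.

10.185

lx·mx for x ≥ 2: 3.78, 1.14, 0.58 → sum = 5.5
V_2 = 5.5 / l_2 = 5.5 / 0.54 = 10.185185… → 10.185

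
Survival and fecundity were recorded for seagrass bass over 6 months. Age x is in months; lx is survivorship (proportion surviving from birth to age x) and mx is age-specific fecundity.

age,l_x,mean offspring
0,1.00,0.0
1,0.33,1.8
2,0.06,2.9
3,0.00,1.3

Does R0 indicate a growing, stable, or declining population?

R0 = Σ lx·mx = 0 + 0.594 + 0.174 + 0 = 0.768
R0 < 1, so the population is declining.

declining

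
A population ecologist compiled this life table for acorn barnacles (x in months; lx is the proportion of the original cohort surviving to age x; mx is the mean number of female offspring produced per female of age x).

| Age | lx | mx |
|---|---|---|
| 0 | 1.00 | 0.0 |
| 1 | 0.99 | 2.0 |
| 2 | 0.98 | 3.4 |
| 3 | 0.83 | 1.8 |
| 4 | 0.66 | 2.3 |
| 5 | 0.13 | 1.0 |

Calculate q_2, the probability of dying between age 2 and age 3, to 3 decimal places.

0.153

q_2 = (l_2 − l_3) / l_2 = (0.98 − 0.83) / 0.98
     = 0.15 / 0.98 = 0.153061… → 0.153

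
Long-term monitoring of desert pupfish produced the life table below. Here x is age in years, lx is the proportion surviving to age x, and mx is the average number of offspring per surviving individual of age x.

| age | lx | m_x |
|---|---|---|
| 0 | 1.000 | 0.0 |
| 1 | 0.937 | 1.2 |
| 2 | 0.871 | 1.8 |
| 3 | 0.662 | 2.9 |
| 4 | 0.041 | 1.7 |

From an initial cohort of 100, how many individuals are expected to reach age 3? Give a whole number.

Expected survivors = N0 · l_3 = 100 × 0.662 = 66.2 → 66

66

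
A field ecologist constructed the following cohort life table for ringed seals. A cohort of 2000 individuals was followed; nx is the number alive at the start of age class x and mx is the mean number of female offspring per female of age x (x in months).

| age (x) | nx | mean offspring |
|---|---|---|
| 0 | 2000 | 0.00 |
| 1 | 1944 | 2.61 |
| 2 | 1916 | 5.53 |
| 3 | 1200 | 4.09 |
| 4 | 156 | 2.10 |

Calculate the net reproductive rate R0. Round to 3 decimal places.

lx = nx/n0 = nx/2000: 1, 0.972, 0.958, 0.6, 0.078
lx·mx by age: 0, 2.53692, 5.29774, 2.454, 0.1638
R0 = Σ lx·mx = 10.45246 → 10.452

10.452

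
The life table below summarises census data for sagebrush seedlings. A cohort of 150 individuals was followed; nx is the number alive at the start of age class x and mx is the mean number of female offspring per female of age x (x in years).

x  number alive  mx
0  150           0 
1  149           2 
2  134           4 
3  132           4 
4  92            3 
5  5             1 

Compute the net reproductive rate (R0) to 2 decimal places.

lx = nx/n0 = nx/150: 1, 0.99333…, 0.89333…, 0.88, 0.61333…, 0.03333…
lx·mx by age: 0, 1.986667…, 3.573333…, 3.52, 1.84…, 0.033333…
R0 = Σ lx·mx = 10.953333… → 10.95

10.95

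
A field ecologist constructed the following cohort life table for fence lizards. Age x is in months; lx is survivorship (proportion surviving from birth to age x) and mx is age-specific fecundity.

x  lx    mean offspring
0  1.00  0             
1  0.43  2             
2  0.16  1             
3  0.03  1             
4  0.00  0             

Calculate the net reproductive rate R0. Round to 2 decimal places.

lx·mx by age: 0, 0.86, 0.16, 0.03, 0
R0 = Σ lx·mx = 1.05 → 1.05

1.05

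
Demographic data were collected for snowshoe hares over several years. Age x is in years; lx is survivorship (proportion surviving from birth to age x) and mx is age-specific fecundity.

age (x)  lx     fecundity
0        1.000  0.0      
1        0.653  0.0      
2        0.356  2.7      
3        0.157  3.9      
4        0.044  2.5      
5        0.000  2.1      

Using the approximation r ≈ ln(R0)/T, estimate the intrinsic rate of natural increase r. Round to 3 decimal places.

0.209

R0 = Σ lx·mx = 0 + 0 + 0.9612 + 0.6123 + 0.11 + 0 = 1.6835
Σ x·lx·mx = 4.1993; T = 4.1993/1.6835 = 2.49439…
r ≈ ln(R0)/T = ln(1.6835)/2.49439… = 0.20882… → 0.209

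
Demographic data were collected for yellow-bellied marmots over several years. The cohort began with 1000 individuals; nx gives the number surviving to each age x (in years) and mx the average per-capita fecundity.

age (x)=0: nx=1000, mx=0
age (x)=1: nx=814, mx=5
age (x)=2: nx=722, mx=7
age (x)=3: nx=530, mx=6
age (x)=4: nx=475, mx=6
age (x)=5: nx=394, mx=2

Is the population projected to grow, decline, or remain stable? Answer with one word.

growing

lx = nx/n0 = nx/1000: 1, 0.814, 0.722, 0.53, 0.475, 0.394
R0 = Σ lx·mx = 0 + 4.07 + 5.054 + 3.18 + 2.85 + 0.788 = 15.942
R0 > 1, so the population is growing.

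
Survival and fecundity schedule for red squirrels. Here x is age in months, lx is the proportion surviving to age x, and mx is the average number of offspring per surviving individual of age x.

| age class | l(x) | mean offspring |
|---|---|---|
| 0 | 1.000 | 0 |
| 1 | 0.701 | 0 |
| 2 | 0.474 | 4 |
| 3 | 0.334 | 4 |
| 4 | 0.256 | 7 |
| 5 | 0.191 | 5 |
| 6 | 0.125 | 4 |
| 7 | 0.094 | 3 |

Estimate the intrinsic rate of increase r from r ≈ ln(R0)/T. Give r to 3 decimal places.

0.523

R0 = Σ lx·mx = 0 + 0 + 1.896 + 1.336 + 1.792 + 0.955 + 0.5 + 0.282 = 6.761
Σ x·lx·mx = 24.717; T = 24.717/6.761 = 3.65582…
r ≈ ln(R0)/T = ln(6.761)/3.65582… = 0.52277… → 0.523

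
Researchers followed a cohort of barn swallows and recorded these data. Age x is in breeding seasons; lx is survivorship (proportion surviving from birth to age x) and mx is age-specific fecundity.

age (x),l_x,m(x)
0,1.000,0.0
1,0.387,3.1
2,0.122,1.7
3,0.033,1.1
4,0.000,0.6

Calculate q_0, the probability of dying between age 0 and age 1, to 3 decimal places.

q_0 = (l_0 − l_1) / l_0 = (1 − 0.387) / 1
     = 0.613 / 1 = 0.613 → 0.613

0.613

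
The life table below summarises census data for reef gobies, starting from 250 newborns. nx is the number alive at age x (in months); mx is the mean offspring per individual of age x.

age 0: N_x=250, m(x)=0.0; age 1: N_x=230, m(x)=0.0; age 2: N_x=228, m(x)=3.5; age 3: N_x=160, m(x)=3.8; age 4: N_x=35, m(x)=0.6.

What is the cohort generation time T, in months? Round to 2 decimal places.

2.46

lx = nx/n0 = nx/250: 1, 0.92, 0.912, 0.64, 0.14
lx·mx: 0, 0, 3.192, 2.432, 0.084 → R0 = 5.708
x·lx·mx: 0, 0, 6.384, 7.296, 0.336 → Σ = 14.016
T = 14.016 / 5.708 = 2.455501… → 2.46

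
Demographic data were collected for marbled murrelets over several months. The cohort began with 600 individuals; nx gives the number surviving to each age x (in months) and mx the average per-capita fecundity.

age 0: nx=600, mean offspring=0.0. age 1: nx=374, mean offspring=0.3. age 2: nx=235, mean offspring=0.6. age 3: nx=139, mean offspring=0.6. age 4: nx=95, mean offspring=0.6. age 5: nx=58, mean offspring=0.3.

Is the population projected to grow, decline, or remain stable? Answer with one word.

declining

lx = nx/n0 = nx/600: 1, 0.62333…, 0.39167…, 0.23167…, 0.15833…, 0.09667…
R0 = Σ lx·mx = 0 + 0.187… + 0.235… + 0.139… + 0.095… + 0.029… = 0.685…
R0 < 1, so the population is declining.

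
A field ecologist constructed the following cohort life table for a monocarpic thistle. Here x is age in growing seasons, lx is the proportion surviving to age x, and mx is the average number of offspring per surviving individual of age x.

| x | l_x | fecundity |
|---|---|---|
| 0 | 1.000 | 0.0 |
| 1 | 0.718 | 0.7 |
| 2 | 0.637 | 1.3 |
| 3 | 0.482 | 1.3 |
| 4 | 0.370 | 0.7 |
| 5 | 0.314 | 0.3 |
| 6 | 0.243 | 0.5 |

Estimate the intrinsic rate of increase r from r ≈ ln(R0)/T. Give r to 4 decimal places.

0.3445

R0 = Σ lx·mx = 0 + 0.5026 + 0.8281 + 0.6266 + 0.259 + 0.0942 + 0.1215 = 2.432
Σ x·lx·mx = 6.2746; T = 6.2746/2.432 = 2.58002…
r ≈ ln(R0)/T = ln(2.432)/2.58002… = 0.344461… → 0.3445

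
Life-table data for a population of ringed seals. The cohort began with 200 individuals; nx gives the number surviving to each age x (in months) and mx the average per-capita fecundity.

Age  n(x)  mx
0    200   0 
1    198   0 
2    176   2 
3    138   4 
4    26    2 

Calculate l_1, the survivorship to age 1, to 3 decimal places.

0.990

l_1 = n_1/n_0 = 198/200 = 0.99 → 0.990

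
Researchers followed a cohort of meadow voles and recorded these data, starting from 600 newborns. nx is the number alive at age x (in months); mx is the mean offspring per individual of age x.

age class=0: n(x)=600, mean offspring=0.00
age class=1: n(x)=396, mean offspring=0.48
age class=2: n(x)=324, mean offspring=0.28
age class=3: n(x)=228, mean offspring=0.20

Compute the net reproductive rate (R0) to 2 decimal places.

0.54

lx = nx/n0 = nx/600: 1, 0.66, 0.54, 0.38
lx·mx by age: 0, 0.3168, 0.1512, 0.076
R0 = Σ lx·mx = 0.544 → 0.54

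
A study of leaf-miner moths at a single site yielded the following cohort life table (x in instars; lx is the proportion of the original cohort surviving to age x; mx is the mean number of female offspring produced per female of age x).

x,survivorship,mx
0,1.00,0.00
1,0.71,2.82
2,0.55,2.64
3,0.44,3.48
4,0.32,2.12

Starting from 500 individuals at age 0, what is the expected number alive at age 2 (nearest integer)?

Expected survivors = N0 · l_2 = 500 × 0.55 = 275 → 275

275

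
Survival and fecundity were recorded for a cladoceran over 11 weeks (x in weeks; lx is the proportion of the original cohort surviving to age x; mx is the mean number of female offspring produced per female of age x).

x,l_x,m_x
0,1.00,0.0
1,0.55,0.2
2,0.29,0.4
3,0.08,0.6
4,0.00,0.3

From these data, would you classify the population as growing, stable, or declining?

declining

R0 = Σ lx·mx = 0 + 0.11 + 0.116 + 0.048 + 0 = 0.274
R0 < 1, so the population is declining.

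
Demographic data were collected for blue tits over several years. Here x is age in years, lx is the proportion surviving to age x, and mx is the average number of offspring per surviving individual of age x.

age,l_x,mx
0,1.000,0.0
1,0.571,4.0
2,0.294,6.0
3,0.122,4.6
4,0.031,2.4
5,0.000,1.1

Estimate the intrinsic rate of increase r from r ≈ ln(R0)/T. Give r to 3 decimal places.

0.928

R0 = Σ lx·mx = 0 + 2.284 + 1.764 + 0.5612 + 0.0744 + 0 = 4.6836
Σ x·lx·mx = 7.7932; T = 7.7932/4.6836 = 1.66393…
r ≈ ln(R0)/T = ln(4.6836)/1.66393… = 0.92796… → 0.928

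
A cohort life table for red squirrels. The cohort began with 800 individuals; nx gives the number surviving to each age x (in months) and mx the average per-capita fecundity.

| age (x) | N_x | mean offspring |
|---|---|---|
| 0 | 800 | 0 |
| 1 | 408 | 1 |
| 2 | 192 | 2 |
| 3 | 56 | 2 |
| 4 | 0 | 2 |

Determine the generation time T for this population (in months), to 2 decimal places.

1.67

lx = nx/n0 = nx/800: 1, 0.51, 0.24, 0.07, 0
lx·mx: 0, 0.51, 0.48, 0.14, 0 → R0 = 1.13
x·lx·mx: 0, 0.51, 0.96, 0.42, 0 → Σ = 1.89
T = 1.89 / 1.13 = 1.672566… → 1.67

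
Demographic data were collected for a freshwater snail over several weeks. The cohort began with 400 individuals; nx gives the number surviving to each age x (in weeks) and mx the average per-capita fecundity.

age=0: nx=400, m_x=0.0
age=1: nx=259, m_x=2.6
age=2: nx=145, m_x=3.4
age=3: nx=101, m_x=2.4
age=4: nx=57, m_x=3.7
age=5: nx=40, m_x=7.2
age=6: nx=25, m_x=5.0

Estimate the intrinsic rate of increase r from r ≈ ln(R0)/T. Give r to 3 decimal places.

0.610

lx = nx/n0 = nx/400: 1, 0.6475, 0.3625, 0.2525, 0.1425, 0.1, 0.0625
R0 = Σ lx·mx = 0 + 1.6835 + 1.2325 + 0.606 + 0.52725 + 0.72 + 0.3125 = 5.08175
Σ x·lx·mx = 13.5505; T = 13.5505/5.08175 = 2.6665…
r ≈ ln(R0)/T = ln(5.08175)/2.6665… = 0.60966… → 0.610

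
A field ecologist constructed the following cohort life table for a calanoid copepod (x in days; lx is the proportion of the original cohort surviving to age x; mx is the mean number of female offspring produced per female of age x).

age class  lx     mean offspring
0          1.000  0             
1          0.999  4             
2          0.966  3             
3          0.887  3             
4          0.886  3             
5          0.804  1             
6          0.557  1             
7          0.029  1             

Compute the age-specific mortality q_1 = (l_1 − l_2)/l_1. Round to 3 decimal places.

0.033

q_1 = (l_1 − l_2) / l_1 = (0.999 − 0.966) / 0.999
     = 0.033 / 0.999 = 0.033033… → 0.033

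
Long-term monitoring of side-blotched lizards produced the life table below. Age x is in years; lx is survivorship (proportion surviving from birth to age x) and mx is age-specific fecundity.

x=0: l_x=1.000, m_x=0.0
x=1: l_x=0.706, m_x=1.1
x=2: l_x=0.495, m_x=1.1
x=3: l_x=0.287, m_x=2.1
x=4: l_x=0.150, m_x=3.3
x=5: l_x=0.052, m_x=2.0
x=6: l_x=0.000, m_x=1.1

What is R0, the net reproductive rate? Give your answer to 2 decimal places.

lx·mx by age: 0, 0.7766, 0.5445, 0.6027, 0.495, 0.104, 0
R0 = Σ lx·mx = 2.5228 → 2.52

2.52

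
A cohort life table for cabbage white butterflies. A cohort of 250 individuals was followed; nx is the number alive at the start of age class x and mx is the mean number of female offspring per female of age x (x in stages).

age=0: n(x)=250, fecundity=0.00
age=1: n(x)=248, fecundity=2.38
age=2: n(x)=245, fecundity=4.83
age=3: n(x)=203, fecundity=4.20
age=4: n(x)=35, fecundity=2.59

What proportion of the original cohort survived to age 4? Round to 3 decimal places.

0.140

l_4 = n_4/n_0 = 35/250 = 0.14 → 0.140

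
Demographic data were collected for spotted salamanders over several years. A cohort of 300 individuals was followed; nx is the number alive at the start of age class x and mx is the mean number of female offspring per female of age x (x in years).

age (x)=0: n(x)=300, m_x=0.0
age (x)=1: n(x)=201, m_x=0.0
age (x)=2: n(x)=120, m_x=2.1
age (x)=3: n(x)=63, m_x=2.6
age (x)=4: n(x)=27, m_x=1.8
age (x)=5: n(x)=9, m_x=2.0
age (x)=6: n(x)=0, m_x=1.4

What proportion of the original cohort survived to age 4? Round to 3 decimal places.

l_4 = n_4/n_0 = 27/300 = 0.09 → 0.090

0.090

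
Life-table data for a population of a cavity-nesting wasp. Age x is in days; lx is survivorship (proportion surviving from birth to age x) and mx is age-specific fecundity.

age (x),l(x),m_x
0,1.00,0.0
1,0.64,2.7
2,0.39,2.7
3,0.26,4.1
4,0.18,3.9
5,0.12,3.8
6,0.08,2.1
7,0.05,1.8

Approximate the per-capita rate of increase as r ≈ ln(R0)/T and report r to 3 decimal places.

R0 = Σ lx·mx = 0 + 1.728 + 1.053 + 1.066 + 0.702 + 0.456 + 0.168 + 0.09 = 5.263
Σ x·lx·mx = 13.758; T = 13.758/5.263 = 2.6141…
r ≈ ln(R0)/T = ln(5.263)/2.6141… = 0.63529… → 0.635

0.635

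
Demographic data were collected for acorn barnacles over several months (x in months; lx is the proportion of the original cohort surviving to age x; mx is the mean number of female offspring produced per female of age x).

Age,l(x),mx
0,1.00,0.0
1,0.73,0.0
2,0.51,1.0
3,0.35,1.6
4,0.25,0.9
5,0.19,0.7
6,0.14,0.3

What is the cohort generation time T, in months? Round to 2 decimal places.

lx·mx: 0, 0, 0.51, 0.56, 0.225, 0.133, 0.042 → R0 = 1.47
x·lx·mx: 0, 0, 1.02, 1.68, 0.9, 0.665, 0.252 → Σ = 4.517
T = 4.517 / 1.47 = 3.072789… → 3.07

3.07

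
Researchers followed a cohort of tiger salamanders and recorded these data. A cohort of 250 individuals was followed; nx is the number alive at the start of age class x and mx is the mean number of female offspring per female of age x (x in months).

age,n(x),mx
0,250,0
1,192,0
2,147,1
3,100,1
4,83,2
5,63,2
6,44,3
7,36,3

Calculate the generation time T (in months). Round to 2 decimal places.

lx = nx/n0 = nx/250: 1, 0.768, 0.588, 0.4, 0.332, 0.252, 0.176, 0.144
lx·mx: 0, 0, 0.588, 0.4, 0.664, 0.504, 0.528, 0.432 → R0 = 3.116
x·lx·mx: 0, 0, 1.176, 1.2, 2.656, 2.52, 3.168, 3.024 → Σ = 13.744
T = 13.744 / 3.116 = 4.410783… → 4.41

4.41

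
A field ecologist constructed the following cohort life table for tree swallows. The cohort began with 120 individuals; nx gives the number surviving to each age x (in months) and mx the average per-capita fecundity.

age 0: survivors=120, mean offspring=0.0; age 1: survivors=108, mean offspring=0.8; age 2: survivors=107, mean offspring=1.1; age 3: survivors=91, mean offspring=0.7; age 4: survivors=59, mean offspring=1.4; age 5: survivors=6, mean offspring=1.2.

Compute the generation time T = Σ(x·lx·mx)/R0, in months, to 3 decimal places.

lx = nx/n0 = nx/120: 1, 0.9, 0.89167…, 0.75833…, 0.49167…, 0.05
lx·mx: 0, 0.72, 0.980833…, 0.530833…, 0.688333…, 0.06 → R0 = 2.98…
x·lx·mx: 0, 0.72, 1.961667…, 1.5925…, 2.753333…, 0.3 → Σ = 7.3275…
T = 7.3275… / 2.98… = 2.458893… → 2.459

2.459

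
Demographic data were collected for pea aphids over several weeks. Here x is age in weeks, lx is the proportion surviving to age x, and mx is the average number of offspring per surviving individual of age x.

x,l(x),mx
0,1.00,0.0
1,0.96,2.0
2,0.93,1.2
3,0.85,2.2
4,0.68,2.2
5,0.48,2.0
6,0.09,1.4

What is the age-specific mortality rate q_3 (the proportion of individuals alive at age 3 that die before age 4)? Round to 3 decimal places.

q_3 = (l_3 − l_4) / l_3 = (0.85 − 0.68) / 0.85
     = 0.17 / 0.85 = 0.2 → 0.200

0.200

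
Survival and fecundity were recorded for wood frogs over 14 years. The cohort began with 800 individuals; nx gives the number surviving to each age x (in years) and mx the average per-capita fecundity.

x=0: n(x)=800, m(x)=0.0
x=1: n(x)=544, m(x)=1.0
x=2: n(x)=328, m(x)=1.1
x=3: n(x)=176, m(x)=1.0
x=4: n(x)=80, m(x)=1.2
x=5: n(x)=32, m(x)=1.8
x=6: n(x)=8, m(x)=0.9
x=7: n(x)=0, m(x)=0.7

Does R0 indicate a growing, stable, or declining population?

growing

lx = nx/n0 = nx/800: 1, 0.68, 0.41, 0.22, 0.1, 0.04, 0.01, 0
R0 = Σ lx·mx = 0 + 0.68 + 0.451 + 0.22 + 0.12 + 0.072 + 0.009 + 0 = 1.552
R0 > 1, so the population is growing.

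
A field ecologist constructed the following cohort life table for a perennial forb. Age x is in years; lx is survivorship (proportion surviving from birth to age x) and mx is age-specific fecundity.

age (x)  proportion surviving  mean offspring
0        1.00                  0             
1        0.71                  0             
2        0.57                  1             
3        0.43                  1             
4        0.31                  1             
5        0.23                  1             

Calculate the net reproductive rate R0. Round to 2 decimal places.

1.54

lx·mx by age: 0, 0, 0.57, 0.43, 0.31, 0.23
R0 = Σ lx·mx = 1.54 → 1.54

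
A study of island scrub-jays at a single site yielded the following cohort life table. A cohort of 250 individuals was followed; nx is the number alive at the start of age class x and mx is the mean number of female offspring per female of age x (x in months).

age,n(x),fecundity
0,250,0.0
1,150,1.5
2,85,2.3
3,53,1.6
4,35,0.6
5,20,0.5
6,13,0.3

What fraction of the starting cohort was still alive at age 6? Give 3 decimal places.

l_6 = n_6/n_0 = 13/250 = 0.052 → 0.052

0.052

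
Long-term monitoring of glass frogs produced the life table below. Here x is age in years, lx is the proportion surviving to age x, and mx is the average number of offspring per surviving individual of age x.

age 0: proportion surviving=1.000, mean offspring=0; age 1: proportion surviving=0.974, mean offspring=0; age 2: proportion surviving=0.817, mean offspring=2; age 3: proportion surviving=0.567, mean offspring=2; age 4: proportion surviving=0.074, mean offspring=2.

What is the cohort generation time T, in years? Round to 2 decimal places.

2.49

lx·mx: 0, 0, 1.634, 1.134, 0.148 → R0 = 2.916
x·lx·mx: 0, 0, 3.268, 3.402, 0.592 → Σ = 7.262
T = 7.262 / 2.916 = 2.490398… → 2.49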